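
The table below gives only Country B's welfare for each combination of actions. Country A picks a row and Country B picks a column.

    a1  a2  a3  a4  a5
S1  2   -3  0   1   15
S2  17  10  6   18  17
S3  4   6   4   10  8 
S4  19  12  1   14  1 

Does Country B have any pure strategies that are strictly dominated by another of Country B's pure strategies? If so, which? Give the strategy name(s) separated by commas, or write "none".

a2, a3

Nothing dominates a1: a2 at S1 (2>-3); a3 at S1 (2>0); a4 at S1 (2>1); a5 at S2 (17=17).
a4 strictly dominates a2 — S1: 1>-3, S2: 18>10, S3: 10>6, S4: 14>12.
a3 is strictly dominated by a4 (S1: 1>0, S2: 18>6, S3: 10>4, S4: 14>1).
a4 is not dominated — it holds its own against a1 at S2 (18>17); a2 at S1 (1>-3); a3 at S1 (1>0); a5 at S2 (18>17).
a5 is not dominated — it holds its own against a1 at S1 (15>2); a2 at S1 (15>-3); a3 at S1 (15>0); a4 at S1 (15>1).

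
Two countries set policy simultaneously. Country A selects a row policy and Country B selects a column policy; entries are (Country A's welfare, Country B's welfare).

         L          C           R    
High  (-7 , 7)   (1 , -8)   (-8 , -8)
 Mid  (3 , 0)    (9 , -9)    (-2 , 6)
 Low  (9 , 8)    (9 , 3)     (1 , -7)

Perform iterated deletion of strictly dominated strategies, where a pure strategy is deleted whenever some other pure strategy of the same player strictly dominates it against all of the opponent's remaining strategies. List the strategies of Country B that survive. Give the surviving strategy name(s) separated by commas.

For Country A, Mid strictly dominates High on the remaining columns (L: 3>-7, C: 9>1, R: -2>-8); eliminate High.
Column C is eliminated: L beats it against every remaining row (Mid: 0>-9, Low: 8>3).
For Country A, Low strictly dominates Mid on the remaining columns (L: 9>3, R: 1>-2); eliminate Mid.
Country B's strategy R is strictly dominated by L (Low: 8>-7) and is removed.
Among the remaining strategies, none is strictly dominated by another pure strategy of the same player, so the elimination stops.
Surviving strategies — Country A: {Low}; Country B: {L}.

L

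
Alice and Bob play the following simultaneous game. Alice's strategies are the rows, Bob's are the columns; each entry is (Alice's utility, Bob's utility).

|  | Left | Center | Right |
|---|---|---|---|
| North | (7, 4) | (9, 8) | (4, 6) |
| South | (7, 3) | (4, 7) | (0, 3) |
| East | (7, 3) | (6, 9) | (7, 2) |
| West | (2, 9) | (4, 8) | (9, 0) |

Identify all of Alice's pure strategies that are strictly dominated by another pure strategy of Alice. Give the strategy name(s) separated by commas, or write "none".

North is not dominated — it holds its own against South at Left (7=7); East at Left (7=7); West at Left (7>2).
Nothing dominates South: North at Left (7=7); East at Left (7=7); West at Left (7>2).
Nothing dominates East: North at Left (7=7); South at Left (7=7); West at Left (7>2).
Nothing dominates West: North at Right (9>4); South at Center (4=4); East at Right (9>7).

none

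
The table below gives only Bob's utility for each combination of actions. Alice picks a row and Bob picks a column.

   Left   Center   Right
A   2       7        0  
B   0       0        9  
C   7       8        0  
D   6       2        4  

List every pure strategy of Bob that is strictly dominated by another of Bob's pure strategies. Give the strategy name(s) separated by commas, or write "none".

none

Left: no other strategy beats it everywhere (Center at B (0=0); Right at A (2>0)).
Nothing dominates Center: Left at A (7>2); Right at A (7>0).
Nothing dominates Right: Left at B (9>0); Center at B (9>0).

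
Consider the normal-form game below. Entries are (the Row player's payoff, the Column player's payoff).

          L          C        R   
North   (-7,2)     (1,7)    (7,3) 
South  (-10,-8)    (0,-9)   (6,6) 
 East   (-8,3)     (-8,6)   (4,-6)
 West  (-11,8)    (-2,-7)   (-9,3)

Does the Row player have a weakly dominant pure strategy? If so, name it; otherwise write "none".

North vs South: L: -7>-10, C: 1>0, R: 7>6.
North vs East: L: -7>-8, C: 1>-8, R: 7>4.
North vs West: L: -7>-11, C: 1>-2, R: 7>-9.
North is at least as good as every other strategy against every opponent action, so it is weakly dominant.

North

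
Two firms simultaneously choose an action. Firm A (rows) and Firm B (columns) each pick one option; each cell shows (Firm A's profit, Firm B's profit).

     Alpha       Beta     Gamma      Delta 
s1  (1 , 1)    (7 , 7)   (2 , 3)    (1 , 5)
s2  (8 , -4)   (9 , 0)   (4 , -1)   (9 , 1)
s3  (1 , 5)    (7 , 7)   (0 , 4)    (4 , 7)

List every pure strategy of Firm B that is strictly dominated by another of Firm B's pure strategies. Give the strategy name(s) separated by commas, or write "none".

Beta strictly dominates Alpha — s1: 7>1, s2: 0>-4, s3: 7>5.
Nothing dominates Beta: Alpha at s1 (7>1); Gamma at s1 (7>3); Delta at s1 (7>5).
Gamma: dominated, since Beta does at least as well everywhere (s1: 7>3, s2: 0>-1, s3: 7>4).
Nothing dominates Delta: Alpha at s1 (5>1); Beta at s2 (1>0); Gamma at s1 (5>3).

Alpha, Gamma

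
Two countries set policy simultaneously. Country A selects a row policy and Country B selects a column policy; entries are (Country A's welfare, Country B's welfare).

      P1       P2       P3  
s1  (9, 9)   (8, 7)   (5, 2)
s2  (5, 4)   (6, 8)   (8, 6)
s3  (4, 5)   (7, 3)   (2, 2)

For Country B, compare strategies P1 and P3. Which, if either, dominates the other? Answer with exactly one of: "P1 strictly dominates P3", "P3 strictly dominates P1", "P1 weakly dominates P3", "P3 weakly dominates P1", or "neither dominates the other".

P1's payoffs vs P3's, by Country A's action — s1: 9>2, s2: 4<6, s3: 5>2.
P1 does better at s1, s3 but worse at s2; neither strategy dominates the other.

neither dominates the other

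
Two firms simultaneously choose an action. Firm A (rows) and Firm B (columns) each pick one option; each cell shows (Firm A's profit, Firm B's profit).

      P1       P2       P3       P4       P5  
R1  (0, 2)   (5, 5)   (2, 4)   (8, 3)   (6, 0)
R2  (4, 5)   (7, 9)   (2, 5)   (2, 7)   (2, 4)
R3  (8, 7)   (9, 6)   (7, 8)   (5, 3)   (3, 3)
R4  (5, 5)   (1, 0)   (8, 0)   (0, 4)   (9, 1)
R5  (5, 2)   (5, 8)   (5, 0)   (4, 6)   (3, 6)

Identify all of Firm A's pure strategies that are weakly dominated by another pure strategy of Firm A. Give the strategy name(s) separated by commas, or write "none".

Nothing dominates R1: R2 at P4 (8>2); R3 at P4 (8>5); R4 at P2 (5>1); R5 at P4 (8>4).
R3 weakly dominates R2 — P1: 8>4, P2: 9>7, P3: 7>2, P4: 5>2, P5: 3>2.
R3: no other strategy beats it everywhere (R1 at P1 (8>0); R2 at P1 (8>4); R4 at P1 (8>5); R5 at P1 (8>5)).
R4 is not dominated — it holds its own against R1 at P1 (5>0); R2 at P1 (5>4); R3 at P3 (8>7); R5 at P3 (8>5).
R3 weakly dominates R5 — P1: 8>5, P2: 9>5, P3: 7>5, P4: 5>4, P5: 3=3.

R2, R5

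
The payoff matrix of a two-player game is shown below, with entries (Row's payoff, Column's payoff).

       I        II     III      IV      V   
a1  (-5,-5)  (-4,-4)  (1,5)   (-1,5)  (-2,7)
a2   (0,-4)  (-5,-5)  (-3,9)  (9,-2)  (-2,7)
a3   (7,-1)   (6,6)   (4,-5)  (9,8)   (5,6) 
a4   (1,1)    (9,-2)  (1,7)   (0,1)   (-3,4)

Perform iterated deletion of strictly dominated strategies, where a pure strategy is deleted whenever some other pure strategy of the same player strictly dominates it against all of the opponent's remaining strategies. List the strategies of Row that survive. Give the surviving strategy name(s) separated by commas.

a2, a3

Row's strategy a1 is strictly dominated by a3 (I: 7>-5, II: 6>-4, III: 4>1, IV: 9>-1, V: 5>-2) and is removed.
Column's strategy I is strictly dominated by V (a2: 7>-4, a3: 6>-1, a4: 4>1) and is removed.
Column II is eliminated: IV beats it against every remaining row (a2: -2>-5, a3: 8>6, a4: 1>-2).
Row a4 is eliminated: a3 beats it against every remaining column (III: 4>1, IV: 9>0, V: 5>-3).
Among the remaining strategies, none is strictly dominated by another pure strategy of the same player, so the elimination stops.
Surviving strategies — Row: {a2, a3}; Column: {III, IV, V}.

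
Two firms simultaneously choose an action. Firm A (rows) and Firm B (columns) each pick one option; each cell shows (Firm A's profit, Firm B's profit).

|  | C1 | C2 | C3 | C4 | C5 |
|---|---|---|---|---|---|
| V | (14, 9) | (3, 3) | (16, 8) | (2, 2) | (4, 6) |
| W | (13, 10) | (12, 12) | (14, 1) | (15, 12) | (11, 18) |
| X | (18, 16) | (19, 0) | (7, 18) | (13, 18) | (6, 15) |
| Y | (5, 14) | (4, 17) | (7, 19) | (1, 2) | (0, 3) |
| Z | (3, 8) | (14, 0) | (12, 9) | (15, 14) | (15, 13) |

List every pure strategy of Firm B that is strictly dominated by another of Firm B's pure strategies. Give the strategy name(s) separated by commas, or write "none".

none

Nothing dominates C1: C2 at V (9>3); C3 at V (9>8); C4 at V (9>2); C5 at V (9>6).
Nothing dominates C2: C1 at W (12>10); C3 at W (12>1); C4 at V (3>2); C5 at Y (17>3).
C3: no other strategy beats it everywhere (C1 at X (18>16); C2 at V (8>3); C4 at V (8>2); C5 at V (8>6)).
C4: no other strategy beats it everywhere (C1 at W (12>10); C2 at W (12=12); C3 at W (12>1); C5 at X (18>15)).
C5: no other strategy beats it everywhere (C1 at W (18>10); C2 at V (6>3); C3 at W (18>1); C4 at V (6>2)).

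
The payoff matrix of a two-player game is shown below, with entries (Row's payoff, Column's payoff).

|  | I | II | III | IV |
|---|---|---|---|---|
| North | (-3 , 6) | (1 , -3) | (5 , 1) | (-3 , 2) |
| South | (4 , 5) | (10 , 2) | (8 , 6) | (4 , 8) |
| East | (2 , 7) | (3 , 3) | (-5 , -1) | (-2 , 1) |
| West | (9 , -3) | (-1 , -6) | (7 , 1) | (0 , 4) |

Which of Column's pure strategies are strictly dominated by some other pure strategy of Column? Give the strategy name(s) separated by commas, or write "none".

Nothing dominates I: II at North (6>-3); III at North (6>1); IV at North (6>2).
II is strictly dominated by I (North: 6>-3, South: 5>2, East: 7>3, West: -3>-6).
III is strictly dominated by IV (North: 2>1, South: 8>6, East: 1>-1, West: 4>1).
Nothing dominates IV: I at South (8>5); II at North (2>-3); III at North (2>1).

II, III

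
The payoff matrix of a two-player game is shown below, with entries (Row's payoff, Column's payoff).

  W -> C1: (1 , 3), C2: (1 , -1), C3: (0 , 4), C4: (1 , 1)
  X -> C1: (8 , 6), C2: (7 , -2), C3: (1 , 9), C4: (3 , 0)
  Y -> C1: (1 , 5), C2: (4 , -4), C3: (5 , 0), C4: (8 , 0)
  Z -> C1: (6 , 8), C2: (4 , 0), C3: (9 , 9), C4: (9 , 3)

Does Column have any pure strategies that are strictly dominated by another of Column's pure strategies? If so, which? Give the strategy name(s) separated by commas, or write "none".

C2, C4

C1 is not dominated — it holds its own against C2 at W (3>-1); C3 at Y (5>0); C4 at W (3>1).
C2: dominated, since C1 does at least as well everywhere (W: 3>-1, X: 6>-2, Y: 5>-4, Z: 8>0).
C3 is not dominated — it holds its own against C1 at W (4>3); C2 at W (4>-1); C4 at W (4>1).
C4 is strictly dominated by C1 (W: 3>1, X: 6>0, Y: 5>0, Z: 8>3).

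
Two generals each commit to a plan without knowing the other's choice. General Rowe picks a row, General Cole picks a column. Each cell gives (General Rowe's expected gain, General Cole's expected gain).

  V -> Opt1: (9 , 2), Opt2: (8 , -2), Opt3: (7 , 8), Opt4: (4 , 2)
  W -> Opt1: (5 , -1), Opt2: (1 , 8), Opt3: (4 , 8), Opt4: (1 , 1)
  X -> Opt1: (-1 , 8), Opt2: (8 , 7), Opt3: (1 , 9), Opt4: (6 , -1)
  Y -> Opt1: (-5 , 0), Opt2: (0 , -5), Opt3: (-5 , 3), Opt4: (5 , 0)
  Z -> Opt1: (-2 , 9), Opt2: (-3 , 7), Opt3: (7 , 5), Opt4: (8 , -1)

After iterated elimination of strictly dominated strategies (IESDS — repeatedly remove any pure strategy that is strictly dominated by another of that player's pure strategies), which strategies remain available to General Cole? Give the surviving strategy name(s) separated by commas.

General Rowe's strategy W is strictly dominated by V (Opt1: 9>5, Opt2: 8>1, Opt3: 7>4, Opt4: 4>1) and is removed.
For General Rowe, X strictly dominates Y on the remaining columns (Opt1: -1>-5, Opt2: 8>0, Opt3: 1>-5, Opt4: 6>5); eliminate Y.
General Cole's strategy Opt2 is strictly dominated by Opt1 (V: 2>-2, X: 8>7, Z: 9>7) and is removed.
Column Opt4 is eliminated: Opt3 beats it against every remaining row (V: 8>2, X: 9>-1, Z: 5>-1).
For General Rowe, V strictly dominates X on the remaining columns (Opt1: 9>-1, Opt3: 7>1); eliminate X.
Among the remaining strategies, none is strictly dominated by another pure strategy of the same player, so the elimination stops.
Surviving strategies — General Rowe: {V, Z}; General Cole: {Opt1, Opt3}.

Opt1, Opt3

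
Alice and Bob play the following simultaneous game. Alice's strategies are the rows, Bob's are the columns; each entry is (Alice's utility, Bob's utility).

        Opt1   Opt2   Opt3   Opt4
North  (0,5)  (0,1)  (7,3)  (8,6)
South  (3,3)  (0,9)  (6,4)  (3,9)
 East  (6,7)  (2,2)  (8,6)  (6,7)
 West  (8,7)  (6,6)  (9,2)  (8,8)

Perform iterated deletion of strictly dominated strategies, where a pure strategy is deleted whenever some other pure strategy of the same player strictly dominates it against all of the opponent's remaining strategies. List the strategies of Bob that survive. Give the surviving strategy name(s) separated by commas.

Opt4

Row South is eliminated: East beats it against every remaining column (Opt1: 6>3, Opt2: 2>0, Opt3: 8>6, Opt4: 6>3).
For Alice, West strictly dominates East on the remaining columns (Opt1: 8>6, Opt2: 6>2, Opt3: 9>8, Opt4: 8>6); eliminate East.
Bob's strategy Opt1 is strictly dominated by Opt4 (North: 6>5, West: 8>7) and is removed.
For Bob, Opt4 strictly dominates Opt2 on the remaining rows (North: 6>1, West: 8>6); eliminate Opt2.
Bob's strategy Opt3 is strictly dominated by Opt4 (North: 6>3, West: 8>2) and is removed.
Among the remaining strategies, none is strictly dominated by another pure strategy of the same player, so the elimination stops.
Surviving strategies — Alice: {North, West}; Bob: {Opt4}.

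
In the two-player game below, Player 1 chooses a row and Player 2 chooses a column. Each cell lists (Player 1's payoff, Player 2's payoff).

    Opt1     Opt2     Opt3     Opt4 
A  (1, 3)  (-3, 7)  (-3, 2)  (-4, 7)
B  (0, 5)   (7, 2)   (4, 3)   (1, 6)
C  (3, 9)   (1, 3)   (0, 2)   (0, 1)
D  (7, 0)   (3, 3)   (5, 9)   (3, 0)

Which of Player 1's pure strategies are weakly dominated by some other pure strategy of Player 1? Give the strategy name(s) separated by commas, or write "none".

A, C

A is weakly dominated by C (Opt1: 3>1, Opt2: 1>-3, Opt3: 0>-3, Opt4: 0>-4).
B is not dominated — it holds its own against A at Opt2 (7>-3); C at Opt2 (7>1); D at Opt2 (7>3).
C: dominated, since D does at least as well everywhere (Opt1: 7>3, Opt2: 3>1, Opt3: 5>0, Opt4: 3>0).
D is not dominated — it holds its own against A at Opt1 (7>1); B at Opt1 (7>0); C at Opt1 (7>3).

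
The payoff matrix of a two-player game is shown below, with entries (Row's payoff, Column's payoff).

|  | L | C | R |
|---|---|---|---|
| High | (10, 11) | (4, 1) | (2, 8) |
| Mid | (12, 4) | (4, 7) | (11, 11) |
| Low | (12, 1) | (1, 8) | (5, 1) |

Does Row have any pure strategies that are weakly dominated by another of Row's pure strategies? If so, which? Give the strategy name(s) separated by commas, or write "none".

High: dominated, since Mid does at least as well everywhere (L: 12>10, C: 4=4, R: 11>2).
Mid: no other strategy beats it everywhere (High at L (12>10); Low at C (4>1)).
Low is weakly dominated by Mid (L: 12=12, C: 4>1, R: 11>5).

High, Low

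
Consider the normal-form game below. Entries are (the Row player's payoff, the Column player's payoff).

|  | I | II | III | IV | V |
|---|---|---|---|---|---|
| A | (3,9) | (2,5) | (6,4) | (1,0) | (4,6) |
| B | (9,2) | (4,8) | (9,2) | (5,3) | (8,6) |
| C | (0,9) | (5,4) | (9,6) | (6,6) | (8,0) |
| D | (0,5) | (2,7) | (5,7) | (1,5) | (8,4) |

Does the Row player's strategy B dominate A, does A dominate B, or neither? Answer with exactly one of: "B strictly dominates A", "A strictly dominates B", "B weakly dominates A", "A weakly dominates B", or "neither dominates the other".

B strictly dominates A

B's payoffs vs A's, by the Column player's action — I: 9>3, II: 4>2, III: 9>6, IV: 5>1, V: 8>4.
Every comparison favours B, so B strictly dominates A.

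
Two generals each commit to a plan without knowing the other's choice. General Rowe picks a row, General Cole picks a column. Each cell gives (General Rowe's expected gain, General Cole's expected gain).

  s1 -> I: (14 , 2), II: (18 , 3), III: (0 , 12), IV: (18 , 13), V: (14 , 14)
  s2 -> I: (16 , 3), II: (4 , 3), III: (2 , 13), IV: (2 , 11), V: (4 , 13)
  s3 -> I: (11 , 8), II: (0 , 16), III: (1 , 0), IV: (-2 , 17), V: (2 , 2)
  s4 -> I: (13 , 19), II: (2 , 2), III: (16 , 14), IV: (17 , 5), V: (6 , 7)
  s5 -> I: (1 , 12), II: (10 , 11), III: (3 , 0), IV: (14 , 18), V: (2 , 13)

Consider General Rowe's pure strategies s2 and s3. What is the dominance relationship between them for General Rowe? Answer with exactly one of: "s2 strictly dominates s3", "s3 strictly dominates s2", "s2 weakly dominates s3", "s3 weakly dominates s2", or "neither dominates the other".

Compare s2 to s3 across each choice by General Cole: I: 16>11, II: 4>0, III: 2>1, IV: 2>-2, V: 4>2.
s2 gives a strictly higher payoff against each choice by General Cole, so s2 strictly dominates s3.

s2 strictly dominates s3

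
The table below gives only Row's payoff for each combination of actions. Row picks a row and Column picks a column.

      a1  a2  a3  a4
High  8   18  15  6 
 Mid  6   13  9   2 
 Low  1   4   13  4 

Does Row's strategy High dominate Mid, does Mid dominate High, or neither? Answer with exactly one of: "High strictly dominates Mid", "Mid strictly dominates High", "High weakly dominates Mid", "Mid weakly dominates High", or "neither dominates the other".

Compare High to Mid across each choice by Column: a1: 8>6, a2: 18>13, a3: 15>9, a4: 6>2.
Every comparison favours High, so High strictly dominates Mid.

High strictly dominates Mid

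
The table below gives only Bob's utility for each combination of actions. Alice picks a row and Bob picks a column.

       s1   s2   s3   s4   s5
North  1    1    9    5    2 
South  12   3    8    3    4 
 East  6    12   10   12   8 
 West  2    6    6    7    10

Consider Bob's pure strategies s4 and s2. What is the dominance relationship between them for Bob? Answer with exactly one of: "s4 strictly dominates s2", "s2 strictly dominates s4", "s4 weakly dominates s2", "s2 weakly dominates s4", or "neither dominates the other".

s4 weakly dominates s2

s4's payoffs vs s2's, by Alice's action — North: 5>1, South: 3=3, East: 12=12, West: 7>6.
s4 is at least as good everywhere and strictly better somewhere (tied only at South, East), so s4 weakly but not strictly dominates s2.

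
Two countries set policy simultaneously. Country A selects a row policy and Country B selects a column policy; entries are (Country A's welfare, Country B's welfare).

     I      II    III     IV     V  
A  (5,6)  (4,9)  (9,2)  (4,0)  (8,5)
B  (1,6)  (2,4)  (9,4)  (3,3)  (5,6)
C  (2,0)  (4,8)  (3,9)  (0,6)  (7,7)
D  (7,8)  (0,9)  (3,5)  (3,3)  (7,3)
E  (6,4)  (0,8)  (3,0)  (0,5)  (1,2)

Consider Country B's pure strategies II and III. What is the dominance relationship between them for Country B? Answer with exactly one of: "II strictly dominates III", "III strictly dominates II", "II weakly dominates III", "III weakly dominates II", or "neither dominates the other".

Compare II to III across each choice by Country A: A: 9>2, B: 4=4, C: 8<9, D: 9>5, E: 8>0.
II does better at A, D, E but worse at C; neither strategy dominates the other.

neither dominates the other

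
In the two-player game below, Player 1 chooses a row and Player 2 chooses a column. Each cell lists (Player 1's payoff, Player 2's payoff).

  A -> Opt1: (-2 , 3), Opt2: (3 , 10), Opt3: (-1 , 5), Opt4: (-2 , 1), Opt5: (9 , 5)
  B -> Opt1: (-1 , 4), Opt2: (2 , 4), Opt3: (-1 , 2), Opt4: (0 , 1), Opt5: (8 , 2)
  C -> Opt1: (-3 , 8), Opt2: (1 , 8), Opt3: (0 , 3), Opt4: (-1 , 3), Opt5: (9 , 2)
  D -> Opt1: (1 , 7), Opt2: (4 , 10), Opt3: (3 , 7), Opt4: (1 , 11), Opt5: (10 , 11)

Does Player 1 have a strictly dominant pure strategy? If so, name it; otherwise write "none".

D

D vs A: Opt1: 1>-2, Opt2: 4>3, Opt3: 3>-1, Opt4: 1>-2, Opt5: 10>9.
D vs B: Opt1: 1>-1, Opt2: 4>2, Opt3: 3>-1, Opt4: 1>0, Opt5: 10>8.
D vs C: Opt1: 1>-3, Opt2: 4>1, Opt3: 3>0, Opt4: 1>-1, Opt5: 10>9.
D strictly beats every other strategy against every opponent action, so it is strictly dominant.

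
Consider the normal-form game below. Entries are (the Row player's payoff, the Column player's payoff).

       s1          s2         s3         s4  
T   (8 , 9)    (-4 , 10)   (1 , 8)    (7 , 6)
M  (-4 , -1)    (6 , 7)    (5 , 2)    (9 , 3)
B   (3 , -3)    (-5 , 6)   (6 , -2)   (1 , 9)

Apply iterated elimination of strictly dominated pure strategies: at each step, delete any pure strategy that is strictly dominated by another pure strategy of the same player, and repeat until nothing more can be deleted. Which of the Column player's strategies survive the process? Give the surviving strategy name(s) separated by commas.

s2

Column s1 is eliminated: s2 beats it against every remaining row (T: 10>9, M: 7>-1, B: 6>-3).
Row T is eliminated: M beats it against every remaining column (s2: 6>-4, s3: 5>1, s4: 9>7).
The Column player's strategy s3 is strictly dominated by s2 (M: 7>2, B: 6>-2) and is removed.
Row B is eliminated: M beats it against every remaining column (s2: 6>-5, s4: 9>1).
The Column player's strategy s4 is strictly dominated by s2 (M: 7>3) and is removed.
Among the remaining strategies, none is strictly dominated by another pure strategy of the same player, so the elimination stops.
Surviving strategies — the Row player: {M}; the Column player: {s2}.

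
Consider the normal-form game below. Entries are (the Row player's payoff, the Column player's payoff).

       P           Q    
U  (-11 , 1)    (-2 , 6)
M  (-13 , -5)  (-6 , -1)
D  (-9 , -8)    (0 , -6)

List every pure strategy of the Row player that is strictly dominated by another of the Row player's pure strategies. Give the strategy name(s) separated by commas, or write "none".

U, M

D strictly dominates U — P: -9>-11, Q: 0>-2.
U strictly dominates M — P: -11>-13, Q: -2>-6.
D: no other strategy beats it everywhere (U at P (-9>-11); M at P (-9>-13)).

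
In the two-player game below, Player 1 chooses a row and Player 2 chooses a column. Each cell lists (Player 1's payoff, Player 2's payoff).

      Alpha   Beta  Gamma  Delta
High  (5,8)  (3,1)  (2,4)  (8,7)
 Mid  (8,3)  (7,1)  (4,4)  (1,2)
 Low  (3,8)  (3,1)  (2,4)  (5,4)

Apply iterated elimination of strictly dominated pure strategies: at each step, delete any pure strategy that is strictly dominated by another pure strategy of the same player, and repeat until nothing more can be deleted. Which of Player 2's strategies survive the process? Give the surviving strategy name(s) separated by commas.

Column Beta is eliminated: Alpha beats it against every remaining row (High: 8>1, Mid: 3>1, Low: 8>1).
Player 2's strategy Delta is strictly dominated by Alpha (High: 8>7, Mid: 3>2, Low: 8>4) and is removed.
For Player 1, Mid strictly dominates High on the remaining columns (Alpha: 8>5, Gamma: 4>2); eliminate High.
Row Low is eliminated: Mid beats it against every remaining column (Alpha: 8>3, Gamma: 4>2).
For Player 2, Gamma strictly dominates Alpha on the remaining rows (Mid: 4>3); eliminate Alpha.
Among the remaining strategies, none is strictly dominated by another pure strategy of the same player, so the elimination stops.
Surviving strategies — Player 1: {Mid}; Player 2: {Gamma}.

Gamma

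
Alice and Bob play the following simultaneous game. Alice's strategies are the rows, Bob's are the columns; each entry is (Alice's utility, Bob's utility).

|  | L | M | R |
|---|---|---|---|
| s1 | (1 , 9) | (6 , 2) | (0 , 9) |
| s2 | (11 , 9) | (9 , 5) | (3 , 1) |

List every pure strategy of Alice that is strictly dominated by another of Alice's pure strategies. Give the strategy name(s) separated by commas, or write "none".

s1

s1 is strictly dominated by s2 (L: 11>1, M: 9>6, R: 3>0).
s2 is not dominated — it holds its own against s1 at L (11>1).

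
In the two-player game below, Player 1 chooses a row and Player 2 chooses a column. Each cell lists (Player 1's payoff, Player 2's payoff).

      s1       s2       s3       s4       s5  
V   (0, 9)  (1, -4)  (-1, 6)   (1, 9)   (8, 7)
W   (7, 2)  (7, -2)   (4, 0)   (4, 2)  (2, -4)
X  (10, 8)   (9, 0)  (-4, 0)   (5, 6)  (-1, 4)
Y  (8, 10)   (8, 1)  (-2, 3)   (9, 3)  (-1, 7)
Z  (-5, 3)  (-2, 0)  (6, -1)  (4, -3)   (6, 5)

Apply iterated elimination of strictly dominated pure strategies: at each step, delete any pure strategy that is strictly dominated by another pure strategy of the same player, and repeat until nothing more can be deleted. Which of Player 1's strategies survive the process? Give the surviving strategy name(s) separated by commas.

V, W, X, Y, Z

Player 2's strategy s2 is strictly dominated by s1 (V: 9>-4, W: 2>-2, X: 8>0, Y: 10>1, Z: 3>0) and is removed.
Player 2's strategy s3 is strictly dominated by s1 (V: 9>6, W: 2>0, X: 8>0, Y: 10>3, Z: 3>-1) and is removed.
Among the remaining strategies, none is strictly dominated by another pure strategy of the same player, so the elimination stops.
Surviving strategies — Player 1: {V, W, X, Y, Z}; Player 2: {s1, s4, s5}.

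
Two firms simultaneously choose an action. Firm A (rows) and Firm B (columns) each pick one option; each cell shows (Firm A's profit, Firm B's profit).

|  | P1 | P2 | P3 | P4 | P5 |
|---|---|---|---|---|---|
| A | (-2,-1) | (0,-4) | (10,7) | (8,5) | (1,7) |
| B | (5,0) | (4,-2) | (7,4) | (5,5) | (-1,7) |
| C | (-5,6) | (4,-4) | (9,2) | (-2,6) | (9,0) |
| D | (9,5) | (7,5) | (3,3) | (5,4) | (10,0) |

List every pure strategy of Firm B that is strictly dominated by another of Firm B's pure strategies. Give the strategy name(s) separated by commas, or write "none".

Nothing dominates P1: P2 at A (-1>-4); P3 at C (6>2); P4 at C (6=6); P5 at C (6>0).
P2 is not dominated — it holds its own against P1 at D (5=5); P3 at D (5>3); P4 at D (5>4); P5 at D (5>0).
P3: no other strategy beats it everywhere (P1 at A (7>-1); P2 at A (7>-4); P4 at A (7>5); P5 at A (7=7)).
P4 is not dominated — it holds its own against P1 at A (5>-1); P2 at A (5>-4); P3 at B (5>4); P5 at C (6>0).
P5: no other strategy beats it everywhere (P1 at A (7>-1); P2 at A (7>-4); P3 at A (7=7); P4 at A (7>5)).

none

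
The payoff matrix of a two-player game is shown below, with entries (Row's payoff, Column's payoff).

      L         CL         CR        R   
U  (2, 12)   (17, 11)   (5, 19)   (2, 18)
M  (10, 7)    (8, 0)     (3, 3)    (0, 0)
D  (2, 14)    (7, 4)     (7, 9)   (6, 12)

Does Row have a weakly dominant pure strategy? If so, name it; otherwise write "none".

none

U fails to dominate M at L (2<10).
M fails to dominate U at CL (8<17).
D fails to dominate U at CL (7<17).
No single strategy dominates all the others.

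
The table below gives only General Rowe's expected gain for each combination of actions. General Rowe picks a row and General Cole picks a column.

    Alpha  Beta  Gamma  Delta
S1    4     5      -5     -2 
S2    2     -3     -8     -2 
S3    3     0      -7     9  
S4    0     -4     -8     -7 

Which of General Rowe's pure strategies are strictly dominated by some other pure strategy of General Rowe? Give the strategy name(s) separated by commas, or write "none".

S2, S4

Nothing dominates S1: S2 at Alpha (4>2); S3 at Alpha (4>3); S4 at Alpha (4>0).
S2 is strictly dominated by S3 (Alpha: 3>2, Beta: 0>-3, Gamma: -7>-8, Delta: 9>-2).
S3 is not dominated — it holds its own against S1 at Delta (9>-2); S2 at Alpha (3>2); S4 at Alpha (3>0).
S1 strictly dominates S4 — Alpha: 4>0, Beta: 5>-4, Gamma: -5>-8, Delta: -2>-7.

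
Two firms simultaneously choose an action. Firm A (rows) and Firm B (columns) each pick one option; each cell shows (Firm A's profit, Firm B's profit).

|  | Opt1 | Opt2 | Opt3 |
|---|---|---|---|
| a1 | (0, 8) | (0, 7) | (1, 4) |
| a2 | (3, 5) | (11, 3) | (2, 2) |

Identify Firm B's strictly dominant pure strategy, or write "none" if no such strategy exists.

Opt1

Opt1 vs Opt2: a1: 8>7, a2: 5>3.
Opt1 vs Opt3: a1: 8>4, a2: 5>2.
Opt1 strictly beats every other strategy against every opponent action, so it is strictly dominant.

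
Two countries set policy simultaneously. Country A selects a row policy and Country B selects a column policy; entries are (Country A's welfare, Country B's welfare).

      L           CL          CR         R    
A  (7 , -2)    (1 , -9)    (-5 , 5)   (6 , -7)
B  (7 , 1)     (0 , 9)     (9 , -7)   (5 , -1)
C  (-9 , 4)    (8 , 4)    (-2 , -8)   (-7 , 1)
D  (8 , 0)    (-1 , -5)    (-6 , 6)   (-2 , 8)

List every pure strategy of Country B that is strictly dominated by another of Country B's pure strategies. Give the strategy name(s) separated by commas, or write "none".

L is not dominated — it holds its own against CL at A (-2>-9); CR at B (1>-7); R at A (-2>-7).
CL: no other strategy beats it everywhere (L at B (9>1); CR at B (9>-7); R at B (9>-1)).
CR: no other strategy beats it everywhere (L at A (5>-2); CL at A (5>-9); R at A (5>-7)).
Nothing dominates R: L at D (8>0); CL at A (-7>-9); CR at B (-1>-7).

none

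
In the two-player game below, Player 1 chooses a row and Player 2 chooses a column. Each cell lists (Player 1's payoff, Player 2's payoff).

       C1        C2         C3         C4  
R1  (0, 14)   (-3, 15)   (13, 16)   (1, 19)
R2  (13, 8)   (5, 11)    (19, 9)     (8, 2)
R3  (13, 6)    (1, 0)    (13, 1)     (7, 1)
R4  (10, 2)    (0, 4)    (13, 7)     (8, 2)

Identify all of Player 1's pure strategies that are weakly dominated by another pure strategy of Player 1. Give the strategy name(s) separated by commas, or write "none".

R2 weakly dominates R1 — C1: 13>0, C2: 5>-3, C3: 19>13, C4: 8>1.
R2: no other strategy beats it everywhere (R1 at C1 (13>0); R3 at C2 (5>1); R4 at C1 (13>10)).
R2 weakly dominates R3 — C1: 13=13, C2: 5>1, C3: 19>13, C4: 8>7.
R4 is weakly dominated by R2 (C1: 13>10, C2: 5>0, C3: 19>13, C4: 8=8).

R1, R3, R4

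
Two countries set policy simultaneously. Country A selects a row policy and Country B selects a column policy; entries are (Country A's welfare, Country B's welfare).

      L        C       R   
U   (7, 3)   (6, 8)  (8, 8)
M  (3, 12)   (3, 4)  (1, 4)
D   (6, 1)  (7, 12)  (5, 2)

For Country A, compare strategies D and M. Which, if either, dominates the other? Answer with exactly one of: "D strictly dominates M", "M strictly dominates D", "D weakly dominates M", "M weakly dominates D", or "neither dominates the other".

D's payoffs vs M's, by Country B's action — L: 6>3, C: 7>3, R: 5>1.
Every comparison favours D, so D strictly dominates M.

D strictly dominates M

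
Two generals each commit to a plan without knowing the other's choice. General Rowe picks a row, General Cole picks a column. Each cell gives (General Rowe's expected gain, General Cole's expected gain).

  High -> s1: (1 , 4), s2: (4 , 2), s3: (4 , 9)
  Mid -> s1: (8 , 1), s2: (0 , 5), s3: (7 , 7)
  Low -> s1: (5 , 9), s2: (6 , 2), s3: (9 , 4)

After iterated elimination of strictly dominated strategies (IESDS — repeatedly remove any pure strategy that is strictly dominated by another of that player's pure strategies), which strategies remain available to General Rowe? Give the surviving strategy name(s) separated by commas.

General Rowe's strategy High is strictly dominated by Low (s1: 5>1, s2: 6>4, s3: 9>4) and is removed.
For General Cole, s3 strictly dominates s2 on the remaining rows (Mid: 7>5, Low: 4>2); eliminate s2.
Among the remaining strategies, none is strictly dominated by another pure strategy of the same player, so the elimination stops.
Surviving strategies — General Rowe: {Mid, Low}; General Cole: {s1, s3}.

Mid, Low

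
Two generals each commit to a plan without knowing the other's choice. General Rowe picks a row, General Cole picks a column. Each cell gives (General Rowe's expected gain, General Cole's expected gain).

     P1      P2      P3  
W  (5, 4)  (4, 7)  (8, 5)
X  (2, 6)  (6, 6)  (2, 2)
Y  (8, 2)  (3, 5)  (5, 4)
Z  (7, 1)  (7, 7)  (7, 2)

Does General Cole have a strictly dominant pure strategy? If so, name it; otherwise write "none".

P1 fails to dominate P2 at W (4<7).
P2 fails to dominate P1 at X (6=6).
P3 fails to dominate P1 at X (2<6).
No single strategy dominates all the others.

none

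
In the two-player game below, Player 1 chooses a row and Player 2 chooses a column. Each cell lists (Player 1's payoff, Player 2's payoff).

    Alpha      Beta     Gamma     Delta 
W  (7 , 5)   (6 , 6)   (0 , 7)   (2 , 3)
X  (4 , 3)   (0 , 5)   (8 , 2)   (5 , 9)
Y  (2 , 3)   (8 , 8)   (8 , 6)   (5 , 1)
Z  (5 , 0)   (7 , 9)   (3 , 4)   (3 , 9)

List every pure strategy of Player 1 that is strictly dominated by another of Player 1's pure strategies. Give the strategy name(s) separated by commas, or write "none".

none

Nothing dominates W: X at Alpha (7>4); Y at Alpha (7>2); Z at Alpha (7>5).
Nothing dominates X: W at Gamma (8>0); Y at Alpha (4>2); Z at Gamma (8>3).
Nothing dominates Y: W at Beta (8>6); X at Beta (8>0); Z at Beta (8>7).
Z: no other strategy beats it everywhere (W at Beta (7>6); X at Alpha (5>4); Y at Alpha (5>2)).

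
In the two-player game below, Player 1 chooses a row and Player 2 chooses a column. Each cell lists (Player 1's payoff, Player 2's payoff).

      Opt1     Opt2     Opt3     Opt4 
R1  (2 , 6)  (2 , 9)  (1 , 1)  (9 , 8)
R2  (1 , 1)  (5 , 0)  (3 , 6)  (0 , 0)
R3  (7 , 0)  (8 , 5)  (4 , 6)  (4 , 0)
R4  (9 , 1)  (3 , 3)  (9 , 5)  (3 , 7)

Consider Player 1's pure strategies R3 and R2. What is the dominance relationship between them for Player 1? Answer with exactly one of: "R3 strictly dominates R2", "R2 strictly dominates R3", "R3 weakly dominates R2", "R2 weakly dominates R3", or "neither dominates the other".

R3's payoffs vs R2's, by Player 2's action — Opt1: 7>1, Opt2: 8>5, Opt3: 4>3, Opt4: 4>0.
R3 gives a strictly higher payoff against each choice by Player 2, so R3 strictly dominates R2.

R3 strictly dominates R2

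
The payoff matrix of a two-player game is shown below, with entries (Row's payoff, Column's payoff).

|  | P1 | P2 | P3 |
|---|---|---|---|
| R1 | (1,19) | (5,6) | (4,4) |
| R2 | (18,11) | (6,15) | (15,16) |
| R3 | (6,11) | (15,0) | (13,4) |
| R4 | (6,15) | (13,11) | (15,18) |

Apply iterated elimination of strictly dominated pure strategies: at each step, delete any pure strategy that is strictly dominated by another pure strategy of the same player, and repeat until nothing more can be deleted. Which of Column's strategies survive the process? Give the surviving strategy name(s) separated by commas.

Row R1 is eliminated: R2 beats it against every remaining column (P1: 18>1, P2: 6>5, P3: 15>4).
Column's strategy P2 is strictly dominated by P3 (R2: 16>15, R3: 4>0, R4: 18>11) and is removed.
For Row, R2 strictly dominates R3 on the remaining columns (P1: 18>6, P3: 15>13); eliminate R3.
Column P1 is eliminated: P3 beats it against every remaining row (R2: 16>11, R4: 18>15).
Among the remaining strategies, none is strictly dominated by another pure strategy of the same player, so the elimination stops.
Surviving strategies — Row: {R2, R4}; Column: {P3}.

P3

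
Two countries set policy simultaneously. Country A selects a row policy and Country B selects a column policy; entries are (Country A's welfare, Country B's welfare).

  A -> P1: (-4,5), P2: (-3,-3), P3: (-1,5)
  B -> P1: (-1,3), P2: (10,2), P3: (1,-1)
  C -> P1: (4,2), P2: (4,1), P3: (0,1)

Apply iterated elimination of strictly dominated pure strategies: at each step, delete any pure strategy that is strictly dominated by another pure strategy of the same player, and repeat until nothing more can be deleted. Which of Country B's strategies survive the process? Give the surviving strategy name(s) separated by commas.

For Country A, B strictly dominates A on the remaining columns (P1: -1>-4, P2: 10>-3, P3: 1>-1); eliminate A.
Country B's strategy P2 is strictly dominated by P1 (B: 3>2, C: 2>1) and is removed.
Country B's strategy P3 is strictly dominated by P1 (B: 3>-1, C: 2>1) and is removed.
Row B is eliminated: C beats it against every remaining column (P1: 4>-1).
Among the remaining strategies, none is strictly dominated by another pure strategy of the same player, so the elimination stops.
Surviving strategies — Country A: {C}; Country B: {P1}.

P1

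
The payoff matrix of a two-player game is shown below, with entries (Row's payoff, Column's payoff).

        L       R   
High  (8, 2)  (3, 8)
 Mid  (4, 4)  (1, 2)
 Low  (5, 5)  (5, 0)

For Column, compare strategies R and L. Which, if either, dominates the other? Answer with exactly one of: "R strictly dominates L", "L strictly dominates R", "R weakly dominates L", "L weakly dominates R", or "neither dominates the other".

neither dominates the other

R's payoffs vs L's, by Row's action — High: 8>2, Mid: 2<4, Low: 0<5.
R does better at High but worse at Mid, Low; neither strategy dominates the other.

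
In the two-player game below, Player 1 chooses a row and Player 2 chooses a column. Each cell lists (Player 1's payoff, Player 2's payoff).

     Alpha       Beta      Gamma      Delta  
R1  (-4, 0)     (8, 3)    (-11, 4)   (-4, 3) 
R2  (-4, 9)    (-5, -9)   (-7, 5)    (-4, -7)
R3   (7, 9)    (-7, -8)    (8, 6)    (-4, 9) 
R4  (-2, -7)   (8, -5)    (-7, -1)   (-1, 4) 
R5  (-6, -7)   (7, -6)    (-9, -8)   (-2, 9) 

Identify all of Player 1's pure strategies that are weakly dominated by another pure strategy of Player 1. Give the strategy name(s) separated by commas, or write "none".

R1: dominated, since R4 does at least as well everywhere (Alpha: -2>-4, Beta: 8=8, Gamma: -7>-11, Delta: -1>-4).
R2: dominated, since R4 does at least as well everywhere (Alpha: -2>-4, Beta: 8>-5, Gamma: -7=-7, Delta: -1>-4).
R3 is not dominated — it holds its own against R1 at Alpha (7>-4); R2 at Alpha (7>-4); R4 at Alpha (7>-2); R5 at Alpha (7>-6).
R4: no other strategy beats it everywhere (R1 at Alpha (-2>-4); R2 at Alpha (-2>-4); R3 at Beta (8>-7); R5 at Alpha (-2>-6)).
R4 weakly dominates R5 — Alpha: -2>-6, Beta: 8>7, Gamma: -7>-9, Delta: -1>-2.

R1, R2, R5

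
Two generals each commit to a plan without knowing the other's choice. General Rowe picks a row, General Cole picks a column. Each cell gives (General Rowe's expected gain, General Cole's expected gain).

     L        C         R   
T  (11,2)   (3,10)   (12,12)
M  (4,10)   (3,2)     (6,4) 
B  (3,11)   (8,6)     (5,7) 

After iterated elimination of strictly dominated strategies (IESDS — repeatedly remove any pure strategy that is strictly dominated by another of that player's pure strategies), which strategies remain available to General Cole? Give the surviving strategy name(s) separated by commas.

R

General Cole's strategy C is strictly dominated by R (T: 12>10, M: 4>2, B: 7>6) and is removed.
Row M is eliminated: T beats it against every remaining column (L: 11>4, R: 12>6).
General Rowe's strategy B is strictly dominated by T (L: 11>3, R: 12>5) and is removed.
General Cole's strategy L is strictly dominated by R (T: 12>2) and is removed.
Among the remaining strategies, none is strictly dominated by another pure strategy of the same player, so the elimination stops.
Surviving strategies — General Rowe: {T}; General Cole: {R}.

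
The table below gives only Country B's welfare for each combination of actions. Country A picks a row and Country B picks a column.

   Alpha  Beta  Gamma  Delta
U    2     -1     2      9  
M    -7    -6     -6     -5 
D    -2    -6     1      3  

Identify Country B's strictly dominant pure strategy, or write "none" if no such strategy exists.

Delta vs Alpha: U: 9>2, M: -5>-7, D: 3>-2.
Delta vs Beta: U: 9>-1, M: -5>-6, D: 3>-6.
Delta vs Gamma: U: 9>2, M: -5>-6, D: 3>1.
Delta strictly beats every other strategy against every opponent action, so it is strictly dominant.

Delta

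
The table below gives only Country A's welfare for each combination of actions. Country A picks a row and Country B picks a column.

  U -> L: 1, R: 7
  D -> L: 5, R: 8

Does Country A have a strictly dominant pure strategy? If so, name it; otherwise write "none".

D vs U: L: 5>1, R: 8>7.
D strictly beats every other strategy against every opponent action, so it is strictly dominant.

D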